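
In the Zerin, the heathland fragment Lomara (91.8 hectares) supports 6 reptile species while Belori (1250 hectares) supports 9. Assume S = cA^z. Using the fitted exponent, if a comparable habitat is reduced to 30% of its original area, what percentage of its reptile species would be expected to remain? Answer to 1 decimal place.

z = ln(9/6) / ln(1250/91.8) = 0.4055 / 2.6113 = 0.1553
S_new/S_old = (A_new/A_old)^z = 0.3^0.1553 = exp(0.1553 × -1.2040) = 0.8295

82.9%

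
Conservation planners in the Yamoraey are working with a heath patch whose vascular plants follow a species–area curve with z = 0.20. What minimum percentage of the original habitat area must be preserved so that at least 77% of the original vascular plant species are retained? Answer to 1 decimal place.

27.1%

Need (A_new/A_old)^0.2 = 0.77, so A_new/A_old = 0.77^(1/0.2) = 0.77^5
ln(A_new/A_old) = ln 0.77 / 0.2 = -0.2614 / 0.2 = -1.3068
A_new/A_old = e^-1.3068 ≈ 0.2707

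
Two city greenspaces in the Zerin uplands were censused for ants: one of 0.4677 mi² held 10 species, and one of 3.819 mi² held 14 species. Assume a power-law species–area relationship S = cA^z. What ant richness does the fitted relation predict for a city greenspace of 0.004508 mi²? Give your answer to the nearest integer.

5

z = ln(14/10) / ln(3.819/0.4677) = 0.3365 / 2.0999 = 0.1602
c = 10 / 0.4677^0.1602 = 10 / 0.8854 = 11.29
S₃ = 11.29 × 0.004508^0.1602 = 11.29 × 0.4208 ≈ 4.753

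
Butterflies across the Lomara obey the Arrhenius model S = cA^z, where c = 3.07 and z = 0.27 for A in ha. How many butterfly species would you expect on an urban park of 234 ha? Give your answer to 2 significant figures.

13

S = 3.07 × 234^0.27
ln S = ln 3.07 + 0.27 × ln 234 = 1.1217 + 0.27 × 5.4553 = 2.5946
S = e^2.5946 ≈ 13.39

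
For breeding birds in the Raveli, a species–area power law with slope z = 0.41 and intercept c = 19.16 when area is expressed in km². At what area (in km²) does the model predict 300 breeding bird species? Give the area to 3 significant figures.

820 km²

300 = 19.16 × A^0.41  ⇒  A^0.41 = 300/19.16 = 15.66
ln A = ln(15.66) / 0.41 = 2.7510 / 0.41 = 6.7097
A = e^6.7097 ≈ 820.3 km²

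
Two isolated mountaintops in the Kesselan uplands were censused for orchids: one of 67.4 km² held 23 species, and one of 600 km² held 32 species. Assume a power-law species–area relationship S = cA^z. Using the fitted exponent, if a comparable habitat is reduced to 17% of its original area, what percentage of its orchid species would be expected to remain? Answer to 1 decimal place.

76.5%

z = ln(32/23) / ln(600/67.4) = 0.3302 / 2.1863 = 0.1511
S_new/S_old = (A_new/A_old)^z = 0.17^0.1511 = exp(0.1511 × -1.7720) = 0.7652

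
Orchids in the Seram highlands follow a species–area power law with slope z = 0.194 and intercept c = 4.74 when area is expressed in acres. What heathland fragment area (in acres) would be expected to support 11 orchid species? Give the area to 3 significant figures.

76.7 acres

11 = 4.74 × A^0.194  ⇒  A^0.194 = 11/4.74 = 2.321
ln A = ln(2.321) / 0.194 = 0.8419 / 0.194 = 4.3395
A = e^4.3395 ≈ 76.67 acres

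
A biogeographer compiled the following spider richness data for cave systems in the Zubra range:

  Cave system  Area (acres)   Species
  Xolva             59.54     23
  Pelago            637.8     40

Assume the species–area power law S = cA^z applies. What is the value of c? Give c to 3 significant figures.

8.86

z = ln(S₂/S₁) / ln(A₂/A₁) = ln(40/23) / ln(637.8/59.54) = 0.5534 / 2.3714 = 0.2334
c = S₁ / A₁^z = 23 / 59.54^0.2334 = 23 / 2.595 = 8.863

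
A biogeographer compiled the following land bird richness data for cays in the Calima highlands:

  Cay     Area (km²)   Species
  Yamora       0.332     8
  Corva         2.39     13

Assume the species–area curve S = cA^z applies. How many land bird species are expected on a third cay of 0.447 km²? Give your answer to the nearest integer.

9

z = ln(13/8) / ln(2.39/0.332) = 0.4855 / 1.9739 = 0.2460
c = 8 / 0.332^0.2460 = 8 / 0.7625 = 10.49
S₃ = 10.49 × 0.447^0.2460 = 10.49 × 0.8203 ≈ 8.607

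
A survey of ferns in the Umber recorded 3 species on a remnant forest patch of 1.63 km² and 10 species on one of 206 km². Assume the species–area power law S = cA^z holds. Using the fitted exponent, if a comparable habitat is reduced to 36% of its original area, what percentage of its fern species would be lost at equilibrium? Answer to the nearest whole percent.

z = ln(10/3) / ln(206/1.63) = 1.2040 / 4.8393 = 0.2488
S_new/S_old = (A_new/A_old)^z = 0.36^0.2488 = exp(0.2488 × -1.0217) = 0.7756
Fraction lost = 1 − 0.7756 = 0.2244

22%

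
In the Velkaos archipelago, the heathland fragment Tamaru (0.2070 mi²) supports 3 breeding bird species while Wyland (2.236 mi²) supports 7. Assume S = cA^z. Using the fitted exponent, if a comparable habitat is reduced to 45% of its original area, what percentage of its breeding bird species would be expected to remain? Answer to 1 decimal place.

z = ln(7/3) / ln(2.236/0.207) = 0.8473 / 2.3797 = 0.3560
S_new/S_old = (A_new/A_old)^z = 0.45^0.3560 = exp(0.3560 × -0.7985) = 0.7525

75.3%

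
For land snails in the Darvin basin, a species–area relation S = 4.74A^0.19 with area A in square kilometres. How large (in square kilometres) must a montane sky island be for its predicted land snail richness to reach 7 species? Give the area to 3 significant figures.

7 = 4.74 × A^0.19  ⇒  A^0.19 = 7/4.74 = 1.477
ln A = ln(1.477) / 0.19 = 0.3899 / 0.19 = 2.0520
A = e^2.0520 ≈ 7.783 square kilometres

7.78 square kilometres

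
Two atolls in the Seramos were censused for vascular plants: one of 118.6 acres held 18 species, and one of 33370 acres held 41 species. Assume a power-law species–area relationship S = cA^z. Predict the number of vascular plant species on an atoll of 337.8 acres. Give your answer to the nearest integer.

z = ln(41/18) / ln(33370/118.6) = 0.8232 / 5.6397 = 0.1460
c = 18 / 118.6^0.1460 = 18 / 2.008 = 8.964
S₃ = 8.964 × 337.8^0.1460 = 8.964 × 2.339 ≈ 20.97

21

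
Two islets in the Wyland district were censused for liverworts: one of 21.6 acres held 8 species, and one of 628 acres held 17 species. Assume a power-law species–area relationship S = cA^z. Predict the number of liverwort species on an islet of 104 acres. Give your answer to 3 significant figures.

11.4

z = ln(17/8) / ln(628/21.6) = 0.7538 / 3.3698 = 0.2237
c = 8 / 21.6^0.2237 = 8 / 1.988 = 4.023
S₃ = 4.023 × 104^0.2237 = 4.023 × 2.826 ≈ 11.37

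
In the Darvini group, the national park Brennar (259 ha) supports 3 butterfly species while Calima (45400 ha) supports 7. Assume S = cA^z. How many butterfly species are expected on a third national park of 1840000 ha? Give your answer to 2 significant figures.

z = ln(7/3) / ln(45400/259) = 0.8473 / 5.1664 = 0.1640
c = 3 / 259^0.1640 = 3 / 2.488 = 1.206
S₃ = 1.206 × 1840000^0.1640 = 1.206 × 10.65 ≈ 12.85

13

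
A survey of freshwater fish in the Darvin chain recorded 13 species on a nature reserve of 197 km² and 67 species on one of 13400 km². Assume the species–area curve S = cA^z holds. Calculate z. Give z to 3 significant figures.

Taking logs: ln S = ln c + z ln A, so z = (ln S₂ − ln S₁)/(ln A₂ − ln A₁).
z = ln(67/13) / ln(13400/197) = ln(5.154) / ln(68.02) = 1.6397 / 4.2198 = 0.3886

0.389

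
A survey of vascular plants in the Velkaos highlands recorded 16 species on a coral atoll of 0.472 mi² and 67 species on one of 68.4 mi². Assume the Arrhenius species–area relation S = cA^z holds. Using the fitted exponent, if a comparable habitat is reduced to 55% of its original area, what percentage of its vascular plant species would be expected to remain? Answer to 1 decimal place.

z = ln(67/16) / ln(68.4/0.472) = 1.4321 / 4.9761 = 0.2878
S_new/S_old = (A_new/A_old)^z = 0.55^0.2878 = exp(0.2878 × -0.5978) = 0.8419

84.2%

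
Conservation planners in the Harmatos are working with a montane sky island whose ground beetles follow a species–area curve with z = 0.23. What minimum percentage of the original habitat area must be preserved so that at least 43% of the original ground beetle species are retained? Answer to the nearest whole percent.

3%

Need (A_new/A_old)^0.23 = 0.43, so A_new/A_old = 0.43^(1/0.23) = 0.43^4.348
ln(A_new/A_old) = ln 0.43 / 0.23 = -0.8440 / 0.23 = -3.6694
A_new/A_old = e^-3.6694 ≈ 0.02549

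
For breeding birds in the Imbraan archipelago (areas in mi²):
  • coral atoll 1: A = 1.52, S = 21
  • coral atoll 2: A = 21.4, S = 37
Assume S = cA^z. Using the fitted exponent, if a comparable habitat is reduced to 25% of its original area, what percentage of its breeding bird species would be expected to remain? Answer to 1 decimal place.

z = ln(37/21) / ln(21.4/1.52) = 0.5664 / 2.6447 = 0.2142
S_new/S_old = (A_new/A_old)^z = 0.25^0.2142 = exp(0.2142 × -1.3863) = 0.7431

74.3%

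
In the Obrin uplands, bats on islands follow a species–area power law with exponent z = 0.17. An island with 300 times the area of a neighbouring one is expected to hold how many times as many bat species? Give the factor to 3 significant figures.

2.64

S₂/S₁ = (A₂/A₁)^z = 300^0.17
ln(S₂/S₁) = 0.17 × ln 300 = 0.17 × 5.7038 = 0.9696
S₂/S₁ = e^0.9696 ≈ 2.637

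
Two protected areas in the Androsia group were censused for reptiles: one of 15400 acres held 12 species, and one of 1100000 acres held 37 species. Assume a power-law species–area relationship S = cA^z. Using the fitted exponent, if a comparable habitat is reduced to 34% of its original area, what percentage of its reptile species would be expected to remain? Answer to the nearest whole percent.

z = ln(37/12) / ln(1100000/15400) = 1.1260 / 4.2687 = 0.2638
S_new/S_old = (A_new/A_old)^z = 0.34^0.2638 = exp(0.2638 × -1.0788) = 0.7523

75%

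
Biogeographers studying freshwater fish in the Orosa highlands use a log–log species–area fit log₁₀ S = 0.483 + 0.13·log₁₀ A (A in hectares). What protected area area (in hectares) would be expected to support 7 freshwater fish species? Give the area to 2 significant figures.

610 hectares

7 = 3.041 × A^0.13  ⇒  A^0.13 = 7/3.041 = 2.302
ln A = ln(2.302) / 0.13 = 0.8338 / 0.13 = 6.4136
A = e^6.4136 ≈ 610.1 hectares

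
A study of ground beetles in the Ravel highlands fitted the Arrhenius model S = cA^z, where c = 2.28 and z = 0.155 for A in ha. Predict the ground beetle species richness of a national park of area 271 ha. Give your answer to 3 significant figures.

S = 2.28 × 271^0.155
ln S = ln 2.28 + 0.155 × ln 271 = 0.8242 + 0.155 × 5.6021 = 1.6925
S = e^1.6925 ≈ 5.433

5.43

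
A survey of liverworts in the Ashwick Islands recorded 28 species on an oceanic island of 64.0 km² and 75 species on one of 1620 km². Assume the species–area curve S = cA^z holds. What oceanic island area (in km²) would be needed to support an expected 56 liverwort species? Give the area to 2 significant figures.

620 km²

z = ln(75/28) / ln(1620/64) = 0.9853 / 3.2313 = 0.3049
c = 28 / 64^0.3049 = 28 / 3.554 = 7.878
A = (56/7.878)^(1/0.3049) ⇒ ln A = ln(7.108)/0.3049 = 6.4321
A = e^6.4321 ≈ 621.5 km²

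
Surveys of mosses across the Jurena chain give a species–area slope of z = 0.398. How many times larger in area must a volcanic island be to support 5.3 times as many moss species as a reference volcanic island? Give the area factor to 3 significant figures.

(A₂/A₁)^0.398 = 5.3, so A₂/A₁ = 5.3^(1/0.398) = 5.3^2.513
ln(A₂/A₁) = ln 5.3 / 0.398 = 1.6677 / 0.398 = 4.1902
A₂/A₁ = e^4.1902 ≈ 66.04

66.0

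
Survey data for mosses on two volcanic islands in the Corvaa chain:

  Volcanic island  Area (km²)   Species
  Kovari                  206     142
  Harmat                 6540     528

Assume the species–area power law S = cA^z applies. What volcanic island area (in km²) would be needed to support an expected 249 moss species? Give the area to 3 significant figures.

904 km²

z = ln(528/142) / ln(6540/206) = 1.3133 / 3.4578 = 0.3798
c = 142 / 206^0.3798 = 142 / 7.565 = 18.77
A = (249/18.77)^(1/0.3798) ⇒ ln A = ln(13.27)/0.3798 = 6.8066
A = e^6.8066 ≈ 903.8 km²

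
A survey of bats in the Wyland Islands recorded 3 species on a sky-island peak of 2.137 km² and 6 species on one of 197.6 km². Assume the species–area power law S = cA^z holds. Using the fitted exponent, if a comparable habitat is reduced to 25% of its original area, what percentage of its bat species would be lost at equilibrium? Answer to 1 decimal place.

z = ln(6/3) / ln(197.6/2.137) = 0.6931 / 4.5268 = 0.1531
S_new/S_old = (A_new/A_old)^z = 0.25^0.1531 = exp(0.1531 × -1.3863) = 0.8087
Fraction lost = 1 − 0.8087 = 0.1913

19.1%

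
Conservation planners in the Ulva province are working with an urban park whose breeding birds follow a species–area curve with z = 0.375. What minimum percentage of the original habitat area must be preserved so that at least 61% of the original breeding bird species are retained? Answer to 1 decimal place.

Need (A_new/A_old)^0.375 = 0.61, so A_new/A_old = 0.61^(1/0.375) = 0.61^2.667
ln(A_new/A_old) = ln 0.61 / 0.375 = -0.4943 / 0.375 = -1.3181
A_new/A_old = e^-1.3181 ≈ 0.2676

26.8%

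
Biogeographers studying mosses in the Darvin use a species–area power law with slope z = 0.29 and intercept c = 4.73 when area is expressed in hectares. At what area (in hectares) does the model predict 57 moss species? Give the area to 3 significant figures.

5340 hectares

57 = 4.73 × A^0.29  ⇒  A^0.29 = 57/4.73 = 12.05
ln A = ln(12.05) / 0.29 = 2.4891 / 0.29 = 8.5832
A = e^8.5832 ≈ 5341 hectares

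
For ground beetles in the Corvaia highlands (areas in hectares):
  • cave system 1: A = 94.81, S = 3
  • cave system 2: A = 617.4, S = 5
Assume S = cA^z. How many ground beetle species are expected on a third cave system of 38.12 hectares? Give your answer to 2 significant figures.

z = ln(5/3) / ln(617.4/94.81) = 0.5108 / 1.8736 = 0.2726
c = 3 / 94.81^0.2726 = 3 / 3.459 = 0.8673
S₃ = 0.8673 × 38.12^0.2726 = 0.8673 × 2.698 ≈ 2.34

2.3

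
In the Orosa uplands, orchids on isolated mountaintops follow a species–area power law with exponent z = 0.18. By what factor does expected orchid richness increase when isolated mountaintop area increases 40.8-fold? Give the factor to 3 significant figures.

S₂/S₁ = (A₂/A₁)^z = 40.8^0.18
ln(S₂/S₁) = 0.18 × ln 40.8 = 0.18 × 3.7087 = 0.6676
S₂/S₁ = e^0.6676 ≈ 1.949

1.95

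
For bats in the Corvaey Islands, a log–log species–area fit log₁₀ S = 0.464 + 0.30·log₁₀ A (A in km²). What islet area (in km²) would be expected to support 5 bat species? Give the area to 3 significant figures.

5 = 2.911 × A^0.3  ⇒  A^0.3 = 5/2.911 = 1.718
ln A = ln(1.718) / 0.3 = 0.5410 / 0.3 = 1.8035
A = e^1.8035 ≈ 6.071 km²

6.07 km²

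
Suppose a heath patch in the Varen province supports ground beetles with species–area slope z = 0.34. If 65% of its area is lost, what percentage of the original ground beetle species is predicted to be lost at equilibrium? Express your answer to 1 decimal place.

S_new/S_old = (A_new/A_old)^z = 0.35^0.34
= exp(0.34 × ln 0.35) = exp(0.34 × -1.0498) = exp(-0.3569) ≈ 0.6998
Fraction lost = 1 − 0.6998 = 0.3002

30.0%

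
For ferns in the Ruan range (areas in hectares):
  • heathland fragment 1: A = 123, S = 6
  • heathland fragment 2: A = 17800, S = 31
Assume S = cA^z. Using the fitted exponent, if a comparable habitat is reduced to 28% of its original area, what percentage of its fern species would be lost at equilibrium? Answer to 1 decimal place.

34.3%

z = ln(31/6) / ln(17800/123) = 1.6422 / 4.9748 = 0.3301
S_new/S_old = (A_new/A_old)^z = 0.28^0.3301 = exp(0.3301 × -1.2730) = 0.6569
Fraction lost = 1 − 0.6569 = 0.3431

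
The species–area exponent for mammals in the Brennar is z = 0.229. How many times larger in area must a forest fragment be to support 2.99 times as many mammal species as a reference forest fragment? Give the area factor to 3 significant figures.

(A₂/A₁)^0.229 = 2.99, so A₂/A₁ = 2.99^(1/0.229) = 2.99^4.367
ln(A₂/A₁) = ln 2.99 / 0.229 = 1.0953 / 0.229 = 4.7829
A₂/A₁ = e^4.7829 ≈ 119.4

119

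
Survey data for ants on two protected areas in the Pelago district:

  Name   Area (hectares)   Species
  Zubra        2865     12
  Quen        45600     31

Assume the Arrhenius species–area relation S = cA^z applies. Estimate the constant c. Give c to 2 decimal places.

z = ln(S₂/S₁) / ln(A₂/A₁) = ln(31/12) / ln(45600/2865) = 0.9491 / 2.7673 = 0.3430
c = S₁ / A₁^z = 12 / 2865^0.3430 = 12 / 15.33 = 0.7826

0.78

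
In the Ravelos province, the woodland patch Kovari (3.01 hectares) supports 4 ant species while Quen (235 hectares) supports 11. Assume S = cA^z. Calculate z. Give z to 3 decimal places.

0.232

Taking logs: ln S = ln c + z ln A, so z = (ln S₂ − ln S₁)/(ln A₂ − ln A₁).
z = ln(11/4) / ln(235/3.01) = ln(2.75) / ln(78.07) = 1.0116 / 4.3576 = 0.2321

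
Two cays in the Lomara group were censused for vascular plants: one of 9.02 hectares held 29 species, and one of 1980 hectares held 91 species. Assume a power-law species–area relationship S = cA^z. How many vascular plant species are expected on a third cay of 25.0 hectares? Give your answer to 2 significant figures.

z = ln(91/29) / ln(1980/9.02) = 1.1436 / 5.3914 = 0.2121
c = 29 / 9.02^0.2121 = 29 / 1.594 = 18.19
S₃ = 18.19 × 25^0.2121 = 18.19 × 1.979 ≈ 36

36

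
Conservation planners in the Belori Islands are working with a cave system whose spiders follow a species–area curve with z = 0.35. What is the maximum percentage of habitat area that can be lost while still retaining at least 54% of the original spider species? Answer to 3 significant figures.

82.8%

Need (A_new/A_old)^0.35 = 0.54, so A_new/A_old = 0.54^(1/0.35) = 0.54^2.857
ln(A_new/A_old) = ln 0.54 / 0.35 = -0.6162 / 0.35 = -1.7605
A_new/A_old = e^-1.7605 ≈ 0.172
Fraction that can be lost = 1 − 0.172 = 0.828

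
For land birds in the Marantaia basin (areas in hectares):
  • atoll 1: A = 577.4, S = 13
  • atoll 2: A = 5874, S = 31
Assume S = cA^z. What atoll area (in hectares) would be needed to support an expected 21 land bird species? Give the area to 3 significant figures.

z = ln(31/13) / ln(5874/577.4) = 0.8690 / 2.3198 = 0.3746
c = 13 / 577.4^0.3746 = 13 / 10.83 = 1.201
A = (21/1.201)^(1/0.3746) ⇒ ln A = ln(17.49)/0.3746 = 7.6387
A = e^7.6387 ≈ 2077 hectares

2080 hectares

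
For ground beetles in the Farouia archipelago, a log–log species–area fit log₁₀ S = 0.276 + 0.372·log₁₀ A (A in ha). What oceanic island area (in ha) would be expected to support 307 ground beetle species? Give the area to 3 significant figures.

879000 ha

307 = 1.888 × A^0.372  ⇒  A^0.372 = 307/1.888 = 162.6
ln A = ln(162.6) / 0.372 = 5.0913 / 0.372 = 13.6864
A = e^13.6864 ≈ 878861 ha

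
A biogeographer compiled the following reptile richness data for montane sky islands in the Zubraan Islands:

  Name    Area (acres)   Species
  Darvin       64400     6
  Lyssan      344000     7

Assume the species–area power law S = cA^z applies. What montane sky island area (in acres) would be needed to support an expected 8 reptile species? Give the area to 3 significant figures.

z = ln(7/6) / ln(344000/64400) = 0.1542 / 1.6755 = 0.0920
c = 6 / 64400^0.0920 = 6 / 2.77 = 2.166
A = (8/2.166)^(1/0.0920) ⇒ ln A = ln(3.693)/0.0920 = 14.1998
A = e^14.1998 ≈ 1468578 acres

1470000 acres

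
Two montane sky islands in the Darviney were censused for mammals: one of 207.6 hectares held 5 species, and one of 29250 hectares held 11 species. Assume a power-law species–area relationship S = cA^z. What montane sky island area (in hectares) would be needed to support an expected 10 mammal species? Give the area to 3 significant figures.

z = ln(11/5) / ln(29250/207.6) = 0.7885 / 4.9480 = 0.1593
c = 5 / 207.6^0.1593 = 5 / 2.34 = 2.137
A = (10/2.137)^(1/0.1593) ⇒ ln A = ln(4.68)/0.1593 = 9.6855
A = e^9.6855 ≈ 16083 hectares

16100 hectares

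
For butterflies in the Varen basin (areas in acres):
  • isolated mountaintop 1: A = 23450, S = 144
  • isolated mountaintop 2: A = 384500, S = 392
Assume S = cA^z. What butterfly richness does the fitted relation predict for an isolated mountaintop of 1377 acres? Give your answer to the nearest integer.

52

z = ln(392/144) / ln(384500/23450) = 1.0014 / 2.7971 = 0.3580
c = 144 / 23450^0.3580 = 144 / 36.7 = 3.924
S₃ = 3.924 × 1377^0.3580 = 3.924 × 13.3 ≈ 52.19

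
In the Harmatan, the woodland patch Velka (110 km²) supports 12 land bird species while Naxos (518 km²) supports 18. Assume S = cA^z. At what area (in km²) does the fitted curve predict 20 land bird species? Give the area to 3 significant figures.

775 km²

z = ln(18/12) / ln(518/110) = 0.4055 / 1.5495 = 0.2617
c = 12 / 110^0.2617 = 12 / 3.421 = 3.508
A = (20/3.508)^(1/0.2617) ⇒ ln A = ln(5.702)/0.2617 = 6.6526
A = e^6.6526 ≈ 774.8 km²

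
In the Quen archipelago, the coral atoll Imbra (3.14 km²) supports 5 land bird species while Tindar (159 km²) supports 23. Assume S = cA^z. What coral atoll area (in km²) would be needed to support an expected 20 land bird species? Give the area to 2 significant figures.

z = ln(23/5) / ln(159/3.14) = 1.5261 / 3.9247 = 0.3888
c = 5 / 3.14^0.3888 = 5 / 1.56 = 3.204
A = (20/3.204)^(1/0.3888) ⇒ ln A = ln(6.241)/0.3888 = 4.7095
A = e^4.7095 ≈ 111 km²

110 km²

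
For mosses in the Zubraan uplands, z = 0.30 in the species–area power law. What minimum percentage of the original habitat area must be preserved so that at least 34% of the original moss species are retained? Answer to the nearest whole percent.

3%

Need (A_new/A_old)^0.3 = 0.34, so A_new/A_old = 0.34^(1/0.3) = 0.34^3.333
ln(A_new/A_old) = ln 0.34 / 0.3 = -1.0788 / 0.3 = -3.5960
A_new/A_old = e^-3.5960 ≈ 0.02743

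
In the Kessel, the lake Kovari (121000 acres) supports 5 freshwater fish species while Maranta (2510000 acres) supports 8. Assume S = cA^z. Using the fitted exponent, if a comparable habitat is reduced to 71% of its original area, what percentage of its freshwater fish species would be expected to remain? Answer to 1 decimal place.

94.8%

z = ln(8/5) / ln(2510000/121000) = 0.4700 / 3.0322 = 0.1550
S_new/S_old = (A_new/A_old)^z = 0.71^0.1550 = exp(0.1550 × -0.3425) = 0.9483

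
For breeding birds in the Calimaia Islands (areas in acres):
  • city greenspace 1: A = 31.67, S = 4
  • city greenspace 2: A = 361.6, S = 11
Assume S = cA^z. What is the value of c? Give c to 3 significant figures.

z = ln(S₂/S₁) / ln(A₂/A₁) = ln(11/4) / ln(361.6/31.67) = 1.0116 / 2.4352 = 0.4154
c = S₁ / A₁^z = 4 / 31.67^0.4154 = 4 / 4.201 = 0.9521

0.952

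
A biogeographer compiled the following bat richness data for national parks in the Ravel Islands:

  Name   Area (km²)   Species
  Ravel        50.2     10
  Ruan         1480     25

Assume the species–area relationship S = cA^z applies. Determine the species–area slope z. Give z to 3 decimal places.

Taking logs: ln S = ln c + z ln A, so z = (ln S₂ − ln S₁)/(ln A₂ − ln A₁).
z = ln(25/10) / ln(1480/50.2) = ln(2.5) / ln(29.48) = 0.9163 / 3.3838 = 0.2708

0.271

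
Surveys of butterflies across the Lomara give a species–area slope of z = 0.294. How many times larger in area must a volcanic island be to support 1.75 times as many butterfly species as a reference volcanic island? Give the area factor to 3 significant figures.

(A₂/A₁)^0.294 = 1.75, so A₂/A₁ = 1.75^(1/0.294) = 1.75^3.401
ln(A₂/A₁) = ln 1.75 / 0.294 = 0.5596 / 0.294 = 1.9035
A₂/A₁ = e^1.9035 ≈ 6.709

6.71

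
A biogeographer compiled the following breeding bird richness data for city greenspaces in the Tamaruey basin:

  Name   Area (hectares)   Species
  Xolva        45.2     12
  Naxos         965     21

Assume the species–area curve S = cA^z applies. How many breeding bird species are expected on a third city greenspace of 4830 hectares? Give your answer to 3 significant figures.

z = ln(21/12) / ln(965/45.2) = 0.5596 / 3.0610 = 0.1828
c = 12 / 45.2^0.1828 = 12 / 2.007 = 5.978
S₃ = 5.978 × 4830^0.1828 = 5.978 × 4.715 ≈ 28.19

28.2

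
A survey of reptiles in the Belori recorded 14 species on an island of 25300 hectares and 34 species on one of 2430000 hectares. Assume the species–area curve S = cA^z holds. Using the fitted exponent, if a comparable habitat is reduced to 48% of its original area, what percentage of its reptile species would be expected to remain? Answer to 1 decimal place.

86.7%

z = ln(34/14) / ln(2430000/25300) = 0.8873 / 4.5648 = 0.1944
S_new/S_old = (A_new/A_old)^z = 0.48^0.1944 = exp(0.1944 × -0.7340) = 0.867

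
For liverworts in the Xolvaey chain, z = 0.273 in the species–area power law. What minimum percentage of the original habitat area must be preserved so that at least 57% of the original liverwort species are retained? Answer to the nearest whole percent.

13%

Need (A_new/A_old)^0.273 = 0.57, so A_new/A_old = 0.57^(1/0.273) = 0.57^3.663
ln(A_new/A_old) = ln 0.57 / 0.273 = -0.5621 / 0.273 = -2.0590
A_new/A_old = e^-2.0590 ≈ 0.1276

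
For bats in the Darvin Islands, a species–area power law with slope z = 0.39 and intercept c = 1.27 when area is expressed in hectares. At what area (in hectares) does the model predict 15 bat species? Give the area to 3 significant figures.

15 = 1.27 × A^0.39  ⇒  A^0.39 = 15/1.27 = 11.81
ln A = ln(11.81) / 0.39 = 2.4690 / 0.39 = 6.3309
A = e^6.3309 ≈ 561.6 hectares

562 hectares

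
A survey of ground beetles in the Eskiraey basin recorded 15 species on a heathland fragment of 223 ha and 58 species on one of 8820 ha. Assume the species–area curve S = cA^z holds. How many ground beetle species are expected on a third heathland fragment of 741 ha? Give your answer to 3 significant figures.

23.3

z = ln(58/15) / ln(8820/223) = 1.3524 / 3.6776 = 0.3677
c = 15 / 223^0.3677 = 15 / 7.304 = 2.054
S₃ = 2.054 × 741^0.3677 = 2.054 × 11.36 ≈ 23.33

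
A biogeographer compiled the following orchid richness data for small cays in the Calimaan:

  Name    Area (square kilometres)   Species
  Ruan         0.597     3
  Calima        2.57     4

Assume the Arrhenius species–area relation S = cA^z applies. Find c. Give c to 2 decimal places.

z = ln(S₂/S₁) / ln(A₂/A₁) = ln(4/3) / ln(2.57/0.597) = 0.2877 / 1.4597 = 0.1971
c = S₁ / A₁^z = 3 / 0.597^0.1971 = 3 / 0.9033 = 3.321

3.32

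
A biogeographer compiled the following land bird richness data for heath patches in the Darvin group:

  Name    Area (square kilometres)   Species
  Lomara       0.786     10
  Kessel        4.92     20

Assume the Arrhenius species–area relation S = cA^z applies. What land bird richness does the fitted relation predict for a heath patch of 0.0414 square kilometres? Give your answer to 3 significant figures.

3.29

z = ln(20/10) / ln(4.92/0.786) = 0.6931 / 1.8341 = 0.3779
c = 10 / 0.786^0.3779 = 10 / 0.913 = 10.95
S₃ = 10.95 × 0.0414^0.3779 = 10.95 × 0.3001 ≈ 3.287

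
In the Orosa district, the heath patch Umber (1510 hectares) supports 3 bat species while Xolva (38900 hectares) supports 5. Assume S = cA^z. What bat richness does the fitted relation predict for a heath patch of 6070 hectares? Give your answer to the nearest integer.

z = ln(5/3) / ln(38900/1510) = 0.5108 / 3.2489 = 0.1572
c = 3 / 1510^0.1572 = 3 / 3.161 = 0.949
S₃ = 0.949 × 6070^0.1572 = 0.949 × 3.934 ≈ 3.734

4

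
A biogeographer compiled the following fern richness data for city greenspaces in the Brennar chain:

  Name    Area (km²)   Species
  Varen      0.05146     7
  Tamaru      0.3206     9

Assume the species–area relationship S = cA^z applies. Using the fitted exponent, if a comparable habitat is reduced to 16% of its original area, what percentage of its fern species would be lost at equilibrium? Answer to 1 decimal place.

22.3%

z = ln(9/7) / ln(0.3206/0.05146) = 0.2513 / 1.8294 = 0.1374
S_new/S_old = (A_new/A_old)^z = 0.16^0.1374 = exp(0.1374 × -1.8326) = 0.7774
Fraction lost = 1 − 0.7774 = 0.2226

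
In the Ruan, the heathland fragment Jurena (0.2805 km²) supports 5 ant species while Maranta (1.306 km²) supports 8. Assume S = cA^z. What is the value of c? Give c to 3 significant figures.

7.37

z = ln(S₂/S₁) / ln(A₂/A₁) = ln(8/5) / ln(1.306/0.2805) = 0.4700 / 1.5382 = 0.3056
c = S₁ / A₁^z = 5 / 0.2805^0.3056 = 5 / 0.6781 = 7.373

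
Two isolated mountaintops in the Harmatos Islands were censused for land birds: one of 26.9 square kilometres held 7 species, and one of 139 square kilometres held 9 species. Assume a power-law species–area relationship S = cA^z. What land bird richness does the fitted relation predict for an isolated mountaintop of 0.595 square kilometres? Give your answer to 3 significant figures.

3.91

z = ln(9/7) / ln(139/26.9) = 0.2513 / 1.6423 = 0.1530
c = 7 / 26.9^0.1530 = 7 / 1.655 = 4.23
S₃ = 4.23 × 0.595^0.1530 = 4.23 × 0.9236 ≈ 3.907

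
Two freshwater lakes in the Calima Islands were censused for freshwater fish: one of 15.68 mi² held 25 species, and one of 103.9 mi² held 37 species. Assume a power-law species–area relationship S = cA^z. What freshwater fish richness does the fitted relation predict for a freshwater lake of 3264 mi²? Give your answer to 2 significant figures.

76

z = ln(37/25) / ln(103.9/15.68) = 0.3920 / 1.8910 = 0.2073
c = 25 / 15.68^0.2073 = 25 / 1.769 = 14.13
S₃ = 14.13 × 3264^0.2073 = 14.13 × 5.351 ≈ 75.61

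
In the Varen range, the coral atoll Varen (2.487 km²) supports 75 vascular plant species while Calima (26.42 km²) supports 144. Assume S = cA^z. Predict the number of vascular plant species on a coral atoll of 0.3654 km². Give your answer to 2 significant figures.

44

z = ln(144/75) / ln(26.42/2.487) = 0.6523 / 2.3630 = 0.2761
c = 75 / 2.487^0.2761 = 75 / 1.286 = 58.32
S₃ = 58.32 × 0.3654^0.2761 = 58.32 × 0.7574 ≈ 44.17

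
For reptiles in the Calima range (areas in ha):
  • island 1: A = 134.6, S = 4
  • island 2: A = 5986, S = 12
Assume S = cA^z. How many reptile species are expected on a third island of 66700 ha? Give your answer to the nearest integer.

24

z = ln(12/4) / ln(5986/134.6) = 1.0986 / 3.7949 = 0.2895
c = 4 / 134.6^0.2895 = 4 / 4.134 = 0.9676
S₃ = 0.9676 × 66700^0.2895 = 0.9676 × 24.92 ≈ 24.11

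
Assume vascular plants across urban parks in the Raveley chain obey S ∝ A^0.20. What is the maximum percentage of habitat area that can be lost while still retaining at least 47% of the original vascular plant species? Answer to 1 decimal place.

Need (A_new/A_old)^0.2 = 0.47, so A_new/A_old = 0.47^(1/0.2) = 0.47^5
ln(A_new/A_old) = ln 0.47 / 0.2 = -0.7550 / 0.2 = -3.7751
A_new/A_old = e^-3.7751 ≈ 0.02293
Fraction that can be lost = 1 − 0.02293 = 0.9771

97.7%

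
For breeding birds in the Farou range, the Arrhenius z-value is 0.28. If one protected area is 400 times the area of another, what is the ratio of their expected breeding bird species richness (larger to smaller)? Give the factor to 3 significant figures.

5.35

S₂/S₁ = (A₂/A₁)^z = 400^0.28
ln(S₂/S₁) = 0.28 × ln 400 = 0.28 × 5.9915 = 1.6776
S₂/S₁ = e^1.6776 ≈ 5.353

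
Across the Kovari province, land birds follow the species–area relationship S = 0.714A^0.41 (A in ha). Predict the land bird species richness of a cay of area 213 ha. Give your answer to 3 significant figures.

S = 0.714 × 213^0.41
ln S = ln 0.714 + 0.41 × ln 213 = -0.3369 + 0.41 × 5.3613 = 1.8613
S = e^1.8613 ≈ 6.432

6.43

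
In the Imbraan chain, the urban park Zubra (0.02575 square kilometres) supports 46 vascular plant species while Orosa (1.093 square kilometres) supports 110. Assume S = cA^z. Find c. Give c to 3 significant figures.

z = ln(S₂/S₁) / ln(A₂/A₁) = ln(110/46) / ln(1.093/0.02575) = 0.8718 / 3.7482 = 0.2326
c = S₁ / A₁^z = 46 / 0.02575^0.2326 = 46 / 0.4269 = 107.7

108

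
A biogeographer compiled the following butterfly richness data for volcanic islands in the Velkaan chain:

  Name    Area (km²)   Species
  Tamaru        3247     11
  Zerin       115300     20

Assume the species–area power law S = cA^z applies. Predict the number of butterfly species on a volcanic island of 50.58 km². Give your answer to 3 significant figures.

5.48

z = ln(20/11) / ln(115300/3247) = 0.5978 / 3.5698 = 0.1675
c = 11 / 3247^0.1675 = 11 / 3.873 = 2.84
S₃ = 2.84 × 50.58^0.1675 = 2.84 × 1.929 ≈ 5.479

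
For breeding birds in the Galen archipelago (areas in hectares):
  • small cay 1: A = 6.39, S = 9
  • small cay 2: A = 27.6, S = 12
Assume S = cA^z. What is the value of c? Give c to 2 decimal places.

6.25

z = ln(S₂/S₁) / ln(A₂/A₁) = ln(12/9) / ln(27.6/6.39) = 0.2877 / 1.4631 = 0.1966
c = S₁ / A₁^z = 9 / 6.39^0.1966 = 9 / 1.44 = 6.25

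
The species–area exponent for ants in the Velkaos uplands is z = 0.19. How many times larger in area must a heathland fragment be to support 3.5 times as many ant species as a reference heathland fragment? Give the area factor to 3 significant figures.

730

(A₂/A₁)^0.19 = 3.5, so A₂/A₁ = 3.5^(1/0.19) = 3.5^5.263
ln(A₂/A₁) = ln 3.5 / 0.19 = 1.2528 / 0.19 = 6.5935
A₂/A₁ = e^6.5935 ≈ 730.3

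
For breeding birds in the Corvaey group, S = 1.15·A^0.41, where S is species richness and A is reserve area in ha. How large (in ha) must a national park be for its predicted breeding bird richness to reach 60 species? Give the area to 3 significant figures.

60 = 1.15 × A^0.41  ⇒  A^0.41 = 60/1.15 = 52.17
ln A = ln(52.17) / 0.41 = 3.9546 / 0.41 = 9.6453
A = e^9.6453 ≈ 15449 ha

15400 ha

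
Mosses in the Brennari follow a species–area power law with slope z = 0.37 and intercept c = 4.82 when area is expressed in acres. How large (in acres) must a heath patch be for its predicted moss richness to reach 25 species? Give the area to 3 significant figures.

85.5 acres

25 = 4.82 × A^0.37  ⇒  A^0.37 = 25/4.82 = 5.187
ln A = ln(5.187) / 0.37 = 1.6461 / 0.37 = 4.4489
A = e^4.4489 ≈ 85.53 acres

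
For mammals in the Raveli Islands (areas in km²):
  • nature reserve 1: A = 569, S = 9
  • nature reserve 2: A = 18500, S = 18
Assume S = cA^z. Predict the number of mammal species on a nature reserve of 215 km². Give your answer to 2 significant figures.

z = ln(18/9) / ln(18500/569) = 0.6931 / 3.4816 = 0.1991
c = 9 / 569^0.1991 = 9 / 3.536 = 2.545
S₃ = 2.545 × 215^0.1991 = 2.545 × 2.913 ≈ 7.415

7.4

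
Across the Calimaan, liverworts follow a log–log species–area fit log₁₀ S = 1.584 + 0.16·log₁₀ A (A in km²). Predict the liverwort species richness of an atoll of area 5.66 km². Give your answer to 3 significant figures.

S = 38.37 × 5.66^0.16
ln S = ln 38.37 + 0.16 × ln 5.66 = 3.6473 + 0.16 × 1.7334 = 3.9246
S = e^3.9246 ≈ 50.63

50.6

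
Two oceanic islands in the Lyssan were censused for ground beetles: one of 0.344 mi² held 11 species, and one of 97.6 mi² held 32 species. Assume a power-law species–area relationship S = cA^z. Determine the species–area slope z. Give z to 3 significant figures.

Taking logs: ln S = ln c + z ln A, so z = (ln S₂ − ln S₁)/(ln A₂ − ln A₁).
z = ln(32/11) / ln(97.6/0.344) = ln(2.909) / ln(283.7) = 1.0678 / 5.6480 = 0.1891

0.189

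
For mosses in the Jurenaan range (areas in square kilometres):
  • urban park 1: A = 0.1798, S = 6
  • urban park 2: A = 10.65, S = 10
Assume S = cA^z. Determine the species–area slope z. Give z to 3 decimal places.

Taking logs: ln S = ln c + z ln A, so z = (ln S₂ − ln S₁)/(ln A₂ − ln A₁).
z = ln(10/6) / ln(10.65/0.1798) = ln(1.667) / ln(59.23) = 0.5108 / 4.0815 = 0.1252

0.125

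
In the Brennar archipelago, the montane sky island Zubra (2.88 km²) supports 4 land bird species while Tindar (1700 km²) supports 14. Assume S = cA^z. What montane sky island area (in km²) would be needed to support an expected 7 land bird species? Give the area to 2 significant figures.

z = ln(14/4) / ln(1700/2.88) = 1.2528 / 6.3806 = 0.1963
c = 4 / 2.88^0.1963 = 4 / 1.231 = 3.25
A = (7/3.25)^(1/0.1963) ⇒ ln A = ln(2.154)/0.1963 = 3.9080
A = e^3.9080 ≈ 49.8 km²

50 km²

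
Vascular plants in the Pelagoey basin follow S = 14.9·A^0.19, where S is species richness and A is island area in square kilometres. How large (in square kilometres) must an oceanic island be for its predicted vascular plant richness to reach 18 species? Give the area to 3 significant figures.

18 = 14.9 × A^0.19  ⇒  A^0.19 = 18/14.9 = 1.208
ln A = ln(1.208) / 0.19 = 0.1890 / 0.19 = 0.9948
A = e^0.9948 ≈ 2.704 square kilometres

2.70 square kilometres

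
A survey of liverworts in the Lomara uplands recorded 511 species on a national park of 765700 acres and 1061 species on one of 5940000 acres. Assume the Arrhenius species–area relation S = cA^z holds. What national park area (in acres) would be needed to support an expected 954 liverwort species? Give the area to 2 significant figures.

z = ln(1061/511) / ln(5940000/765700) = 0.7306 / 2.0487 = 0.3566
c = 511 / 765700^0.3566 = 511 / 125.4 = 4.074
A = (954/4.074)^(1/0.3566) ⇒ ln A = ln(234.2)/0.3566 = 15.2991
A = e^15.2991 ≈ 4408889 acres

4400000 acres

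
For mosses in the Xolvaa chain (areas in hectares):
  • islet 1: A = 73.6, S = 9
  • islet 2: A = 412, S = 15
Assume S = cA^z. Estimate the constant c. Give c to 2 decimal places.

z = ln(S₂/S₁) / ln(A₂/A₁) = ln(15/9) / ln(412/73.6) = 0.5108 / 1.7224 = 0.2966
c = S₁ / A₁^z = 9 / 73.6^0.2966 = 9 / 3.578 = 2.515

2.52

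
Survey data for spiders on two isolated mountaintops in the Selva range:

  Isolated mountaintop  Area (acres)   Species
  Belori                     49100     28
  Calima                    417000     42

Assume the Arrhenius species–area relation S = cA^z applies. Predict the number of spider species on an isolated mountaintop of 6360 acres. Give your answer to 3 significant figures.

19.0

z = ln(42/28) / ln(417000/49100) = 0.4055 / 2.1392 = 0.1895
c = 28 / 49100^0.1895 = 28 / 7.747 = 3.614
S₃ = 3.614 × 6360^0.1895 = 3.614 × 5.259 ≈ 19.01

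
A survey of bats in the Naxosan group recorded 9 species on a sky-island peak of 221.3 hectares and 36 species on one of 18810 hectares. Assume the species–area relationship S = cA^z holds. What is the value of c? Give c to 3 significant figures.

1.67

z = ln(S₂/S₁) / ln(A₂/A₁) = ln(36/9) / ln(18810/221.3) = 1.3863 / 4.4426 = 0.3120
c = S₁ / A₁^z = 9 / 221.3^0.3120 = 9 / 5.392 = 1.669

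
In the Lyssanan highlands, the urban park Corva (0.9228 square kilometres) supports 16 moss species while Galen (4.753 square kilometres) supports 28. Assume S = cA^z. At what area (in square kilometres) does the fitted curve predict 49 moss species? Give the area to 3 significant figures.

24.5 square kilometres

z = ln(28/16) / ln(4.753/0.9228) = 0.5596 / 1.6391 = 0.3414
c = 16 / 0.9228^0.3414 = 16 / 0.9729 = 16.44
A = (49/16.44)^(1/0.3414) ⇒ ln A = ln(2.98)/0.3414 = 3.1979
A = e^3.1979 ≈ 24.48 square kilometres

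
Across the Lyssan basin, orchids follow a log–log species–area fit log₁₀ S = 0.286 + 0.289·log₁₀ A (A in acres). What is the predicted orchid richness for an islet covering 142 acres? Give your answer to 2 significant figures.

8.1

S = 1.932 × 142^0.289
ln S = ln 1.932 + 0.289 × ln 142 = 0.6585 + 0.289 × 4.9558 = 2.0908
S = e^2.0908 ≈ 8.091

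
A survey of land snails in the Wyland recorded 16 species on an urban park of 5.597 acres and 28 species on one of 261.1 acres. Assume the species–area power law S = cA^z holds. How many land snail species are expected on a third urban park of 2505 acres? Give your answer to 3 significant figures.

z = ln(28/16) / ln(261.1/5.597) = 0.5596 / 3.8427 = 0.1456
c = 16 / 5.597^0.1456 = 16 / 1.285 = 12.45
S₃ = 12.45 × 2505^0.1456 = 12.45 × 3.126 ≈ 38.92

38.9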